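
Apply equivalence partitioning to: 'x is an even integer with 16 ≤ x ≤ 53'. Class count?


Constraint: even integers in [16, 53]
Class 1: x < 16 — out-of-range invalid
Class 2: x in [16,53] but odd — wrong type invalid
Class 3: x in [16,53] and even — valid
Class 4: x > 53 — out-of-range invalid
Total equivalence classes: 4

4 equivalence classes


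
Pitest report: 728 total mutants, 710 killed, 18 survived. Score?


Mutation score = killed / total * 100
Mutation score = 710 / 728 * 100
Mutation score = 97.53%

97.53%


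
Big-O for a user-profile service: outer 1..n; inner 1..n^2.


Reasoning: n times n^2
Complexity: O(n^3)

O(n^3)


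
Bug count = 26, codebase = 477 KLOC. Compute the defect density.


Defect density = defects / KLOC
Defect density = 26 / 477
Defect density = 0.055 defects/KLOC

0.055 defects/KLOC


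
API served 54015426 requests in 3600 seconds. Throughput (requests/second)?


Formula: throughput = requests / seconds
throughput = 54015426 / 3600
throughput = 15004.29 requests/second

15004.29 requests/second


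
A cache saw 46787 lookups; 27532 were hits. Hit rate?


Formula: hit rate = hits / (hits + misses) * 100
hit rate = 27532 / (27532 + 19255) * 100
hit rate = 27532 / 46787 * 100
hit rate = 58.85%

58.85%


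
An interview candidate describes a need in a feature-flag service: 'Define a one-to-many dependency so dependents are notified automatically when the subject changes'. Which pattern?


This matches the Observer pattern

Observer


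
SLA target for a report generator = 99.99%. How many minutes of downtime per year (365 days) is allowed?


Formula: allowed downtime = period * (100 - SLA) / 100
Period (year (365 days)) = 525600 minutes
Unavailability fraction = (100 - 99.99) / 100
Allowed downtime = 525600 * (100 - 99.99) / 100
Allowed downtime = 52.56 minutes

52.56 minutes


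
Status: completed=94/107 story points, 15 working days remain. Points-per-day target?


Formula: Required rate = Remaining points / Days left
Remaining = 107 - 94 = 13 points
Required rate = 13 / 15 = 0.87 points/day

0.87 points/day


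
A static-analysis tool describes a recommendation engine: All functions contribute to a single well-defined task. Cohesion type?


Reasoning: Best: single purpose
Type: Functional cohesion

Functional cohesion


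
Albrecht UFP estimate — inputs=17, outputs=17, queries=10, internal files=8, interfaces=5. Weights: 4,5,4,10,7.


UFP = EI*4 + EO*5 + EQ*4 + ILF*10 + EIF*7
UFP = 17*4 + 17*5 + 10*4 + 8*10 + 5*7
UFP = 68 + 85 + 40 + 80 + 35
UFP = 308

308


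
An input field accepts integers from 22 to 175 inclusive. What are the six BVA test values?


Range: [22, 175]
Boundaries: just below min, min, min+1, max-1, max, just above max
Values: [21, 22, 23, 174, 175, 176]

[21, 22, 23, 174, 175, 176]


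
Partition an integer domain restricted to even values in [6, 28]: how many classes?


Constraint: even integers in [6, 28]
Class 1: x < 6 — out-of-range invalid
Class 2: x in [6,28] but odd — wrong type invalid
Class 3: x in [6,28] and even — valid
Class 4: x > 28 — out-of-range invalid
Total equivalence classes: 4

4 equivalence classes


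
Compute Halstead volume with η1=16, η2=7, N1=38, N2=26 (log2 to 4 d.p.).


Formula: V = N * log2(η), where N = N1 + N2 and η = η1 + η2
η = 16 + 7 = 23
N = 38 + 26 = 64
log2(23) ≈ 4.5236
V = 64 * 4.5236 = 289.51

289.51


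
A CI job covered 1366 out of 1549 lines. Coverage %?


Coverage = covered / total * 100
Coverage = 1366 / 1549 * 100
Coverage = 88.19%

88.19%


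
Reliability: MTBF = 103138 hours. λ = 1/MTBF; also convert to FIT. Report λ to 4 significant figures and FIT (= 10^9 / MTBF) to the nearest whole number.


Formula: λ = 1 / MTBF; FIT = λ × 1e9 = 1e9 / MTBF
λ = 1 / 103138 ≈ 9.696e-06 failures/hour
FIT = 1e9 / 103138 ≈ 9696 failures per 1e9 hours (nearest whole number)

λ = 9.696e-06 /h, FIT = 9696


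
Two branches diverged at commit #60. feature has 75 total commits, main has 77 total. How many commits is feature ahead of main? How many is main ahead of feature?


Common ancestor: commit #60
feature commits after divergence: 75 - 60 = 15
main commits after divergence: 77 - 60 = 17
feature is 15 commits ahead of main
main is 17 commits ahead of feature

feature ahead: 15, main ahead: 17


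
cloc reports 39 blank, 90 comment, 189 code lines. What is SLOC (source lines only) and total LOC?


Total LOC = blank + comment + code
Total LOC = 39 + 90 + 189 = 318
SLOC (source only) = code = 189

Total LOC: 318, SLOC: 189


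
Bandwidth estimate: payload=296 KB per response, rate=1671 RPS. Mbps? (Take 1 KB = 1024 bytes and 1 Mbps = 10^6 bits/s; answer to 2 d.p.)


Formula: Mbps = payload_bytes * RPS * 8 / 1e6
Payload per request = 296 KB = 296 * 1024 = 303104 bytes
Total bytes/sec = 303104 * 1671 = 506486784
Total bits/sec = 506486784 * 8 = 4051894272
Mbps = 4051894272 / 1e6 = 4051.89

4051.89 Mbps


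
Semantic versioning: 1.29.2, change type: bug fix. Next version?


Current: 1.29.2
Change category: 'bug fix' → patch bump
SemVer rule: patch bump → increment PATCH (MAJOR and MINOR unchanged)
New: 1.29.3

1.29.3


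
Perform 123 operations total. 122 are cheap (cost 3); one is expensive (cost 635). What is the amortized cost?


Formula: Amortized cost = Total cost / Operations
Total cost = (122 * 3) + (1 * 635)
Total cost = 366 + 635 = 1001
Amortized = 1001 / 123 = 8.1382

8.1382


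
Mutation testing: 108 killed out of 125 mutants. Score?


Mutation score = killed / total * 100
Mutation score = 108 / 125 * 100
Mutation score = 86.4%

86.4%


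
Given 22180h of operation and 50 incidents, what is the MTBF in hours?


Formula: MTBF = Total operating time / Number of failures
MTBF = 22180 / 50
MTBF = 443.6 hours

443.6 hours


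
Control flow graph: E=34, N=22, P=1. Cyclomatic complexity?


Formula: V(G) = E - N + 2P
V(G) = 34 - 22 + 2*1
V(G) = 12 + 2
V(G) = 14

14


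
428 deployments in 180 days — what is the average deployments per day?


Formula: deployments per day = releases / days
= 428 / 180
= 2.378 deploys/day
(equivalently, 16.64 deploys/week)

2.378 deploys/day


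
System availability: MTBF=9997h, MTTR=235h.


Availability = MTBF / (MTBF + MTTR)
Availability = 9997 / (9997 + 235)
Availability = 9997 / 10232
Availability = 97.7033%

97.7033%


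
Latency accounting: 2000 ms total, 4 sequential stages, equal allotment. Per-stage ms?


Formula: per_stage = total_budget / stages
per_stage = 2000 / 4
per_stage = 500.0 ms

500.0 ms


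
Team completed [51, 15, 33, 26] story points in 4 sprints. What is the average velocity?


Formula: Avg velocity = Total points / Number of sprints
Points: [51, 15, 33, 26]
Sum = 51 + 15 + 33 + 26 = 125
Avg velocity = 125 / 4 = 31.25 points/sprint

31.25 points/sprint


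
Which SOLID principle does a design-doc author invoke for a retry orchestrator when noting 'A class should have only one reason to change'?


This describes the Single Responsibility Principle (SRP)

Single Responsibility Principle (SRP)


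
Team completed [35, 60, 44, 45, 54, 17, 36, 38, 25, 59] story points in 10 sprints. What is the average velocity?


Formula: Avg velocity = Total points / Number of sprints
Points: [35, 60, 44, 45, 54, 17, 36, 38, 25, 59]
Sum = 35 + 60 + 44 + 45 + 54 + 17 + 36 + 38 + 25 + 59 = 413
Avg velocity = 413 / 10 = 41.3 points/sprint

41.3 points/sprint


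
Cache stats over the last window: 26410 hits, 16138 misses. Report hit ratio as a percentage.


Formula: hit rate = hits / (hits + misses) * 100
hit rate = 26410 / (26410 + 16138) * 100
hit rate = 26410 / 42548 * 100
hit rate = 62.07%

62.07%


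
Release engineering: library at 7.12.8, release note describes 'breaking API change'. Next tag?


Current: 7.12.8
Change category: 'breaking API change' → major bump
SemVer rule: major bump → increment MAJOR, reset MINOR and PATCH to 0
New: 8.0.0

8.0.0


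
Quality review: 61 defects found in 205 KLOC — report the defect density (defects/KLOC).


Defect density = defects / KLOC
Defect density = 61 / 205
Defect density = 0.298 defects/KLOC

0.298 defects/KLOC


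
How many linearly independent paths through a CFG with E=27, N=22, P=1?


Formula: V(G) = E - N + 2P
V(G) = 27 - 22 + 2*1
V(G) = 5 + 2
V(G) = 7

7


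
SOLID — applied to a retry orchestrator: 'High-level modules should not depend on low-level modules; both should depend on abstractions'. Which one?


This describes the Dependency Inversion Principle (DIP)

Dependency Inversion Principle (DIP)


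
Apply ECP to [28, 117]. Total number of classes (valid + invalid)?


Valid range: [28, 117]
Class 1: x < 28 — invalid
Class 2: 28 ≤ x ≤ 117 — valid
Class 3: x > 117 — invalid
Total equivalence classes: 3

3 equivalence classes


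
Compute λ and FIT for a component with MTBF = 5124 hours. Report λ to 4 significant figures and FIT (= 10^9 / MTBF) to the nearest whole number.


Formula: λ = 1 / MTBF; FIT = λ × 1e9 = 1e9 / MTBF
λ = 1 / 5124 ≈ 1.952e-04 failures/hour
FIT = 1e9 / 5124 ≈ 195160 failures per 1e9 hours (nearest whole number)

λ = 1.952e-04 /h, FIT = 195160


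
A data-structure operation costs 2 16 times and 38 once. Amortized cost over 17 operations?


Formula: Amortized cost = Total cost / Operations
Total cost = (16 * 2) + (1 * 38)
Total cost = 32 + 38 = 70
Amortized = 70 / 17 = 4.1176

4.1176


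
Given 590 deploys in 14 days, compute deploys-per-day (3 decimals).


Formula: deployments per day = releases / days
= 590 / 14
= 42.143 deploys/day
(equivalently, 295.0 deploys/week)

42.143 deploys/day


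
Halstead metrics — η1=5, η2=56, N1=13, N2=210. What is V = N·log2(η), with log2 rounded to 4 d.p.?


Formula: V = N * log2(η), where N = N1 + N2 and η = η1 + η2
η = 5 + 56 = 61
N = 13 + 210 = 223
log2(61) ≈ 5.9307
V = 223 * 5.9307 = 1322.55

1322.55


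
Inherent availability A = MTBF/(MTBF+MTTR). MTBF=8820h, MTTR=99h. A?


Availability = MTBF / (MTBF + MTTR)
Availability = 8820 / (8820 + 99)
Availability = 8820 / 8919
Availability = 98.89%

98.89%


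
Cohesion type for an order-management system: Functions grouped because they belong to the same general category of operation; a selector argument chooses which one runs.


Reasoning: Grouped by category of activity, not by data or sequence
Type: Logical cohesion

Logical cohesion


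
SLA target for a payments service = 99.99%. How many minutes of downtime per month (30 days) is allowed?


Formula: allowed downtime = period * (100 - SLA) / 100
Period (month (30 days)) = 43200 minutes
Unavailability fraction = (100 - 99.99) / 100
Allowed downtime = 43200 * (100 - 99.99) / 100
Allowed downtime = 4.32 minutes

4.32 minutes


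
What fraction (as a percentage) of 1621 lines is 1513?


Coverage = covered / total * 100
Coverage = 1513 / 1621 * 100
Coverage = 93.34%

93.34%


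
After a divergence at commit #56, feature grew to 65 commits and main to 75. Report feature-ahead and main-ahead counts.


Common ancestor: commit #56
feature commits after divergence: 65 - 56 = 9
main commits after divergence: 75 - 56 = 19
feature is 9 commits ahead of main
main is 19 commits ahead of feature

feature ahead: 9, main ahead: 19


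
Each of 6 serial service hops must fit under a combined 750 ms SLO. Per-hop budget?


Formula: per_stage = total_budget / stages
per_stage = 750 / 6
per_stage = 125.0 ms

125.0 ms


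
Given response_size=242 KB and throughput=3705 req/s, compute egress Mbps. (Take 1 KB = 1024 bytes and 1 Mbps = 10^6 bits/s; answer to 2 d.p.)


Formula: Mbps = payload_bytes * RPS * 8 / 1e6
Payload per request = 242 KB = 242 * 1024 = 247808 bytes
Total bytes/sec = 247808 * 3705 = 918128640
Total bits/sec = 918128640 * 8 = 7345029120
Mbps = 7345029120 / 1e6 = 7345.03

7345.03 Mbps


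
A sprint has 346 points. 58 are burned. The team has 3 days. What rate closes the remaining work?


Formula: Required rate = Remaining points / Days left
Remaining = 346 - 58 = 288 points
Required rate = 288 / 3 = 96.0 points/day

96.0 points/day


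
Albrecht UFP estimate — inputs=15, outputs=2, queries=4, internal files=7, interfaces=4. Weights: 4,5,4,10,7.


UFP = EI*4 + EO*5 + EQ*4 + ILF*10 + EIF*7
UFP = 15*4 + 2*5 + 4*4 + 7*10 + 4*7
UFP = 60 + 10 + 16 + 70 + 28
UFP = 184

184


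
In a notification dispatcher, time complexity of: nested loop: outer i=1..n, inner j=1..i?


Reasoning: triangle: n(n+1)/2 ~ n^2/2
Complexity: O(n^2)

O(n^2)


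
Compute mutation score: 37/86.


Mutation score = killed / total * 100
Mutation score = 37 / 86 * 100
Mutation score = 43.02%

43.02%


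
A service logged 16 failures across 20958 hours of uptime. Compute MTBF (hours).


Formula: MTBF = Total operating time / Number of failures
MTBF = 20958 / 16
MTBF = 1309.88 hours

1309.88 hours


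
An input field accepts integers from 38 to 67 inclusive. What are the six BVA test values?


Range: [38, 67]
Boundaries: just below min, min, min+1, max-1, max, just above max
Values: [37, 38, 39, 66, 67, 68]

[37, 38, 39, 66, 67, 68]


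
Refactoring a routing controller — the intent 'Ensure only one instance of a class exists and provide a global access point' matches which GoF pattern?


This matches the Singleton pattern

Singleton


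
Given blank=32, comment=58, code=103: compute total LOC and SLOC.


Total LOC = blank + comment + code
Total LOC = 32 + 58 + 103 = 193
SLOC (source only) = code = 103

Total LOC: 193, SLOC: 103


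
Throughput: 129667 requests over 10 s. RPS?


Formula: throughput = requests / seconds
throughput = 129667 / 10
throughput = 12966.7 requests/second

12966.7 requests/second


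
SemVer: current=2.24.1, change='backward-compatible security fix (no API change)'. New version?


Current: 2.24.1
Change category: 'backward-compatible security fix (no API change)' → patch bump
SemVer rule: patch bump → increment PATCH (MAJOR and MINOR unchanged)
New: 2.24.2

2.24.2


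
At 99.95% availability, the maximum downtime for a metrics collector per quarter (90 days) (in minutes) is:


Formula: allowed downtime = period * (100 - SLA) / 100
Period (quarter (90 days)) = 129600 minutes
Unavailability fraction = (100 - 99.95) / 100
Allowed downtime = 129600 * (100 - 99.95) / 100
Allowed downtime = 64.8 minutes

64.8 minutes


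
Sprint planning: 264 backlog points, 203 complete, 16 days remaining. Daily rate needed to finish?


Formula: Required rate = Remaining points / Days left
Remaining = 264 - 203 = 61 points
Required rate = 61 / 16 = 3.81 points/day

3.81 points/day


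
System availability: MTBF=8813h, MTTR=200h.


Availability = MTBF / (MTBF + MTTR)
Availability = 8813 / (8813 + 200)
Availability = 8813 / 9013
Availability = 97.781%

97.781%


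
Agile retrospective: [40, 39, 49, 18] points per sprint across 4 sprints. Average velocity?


Formula: Avg velocity = Total points / Number of sprints
Points: [40, 39, 49, 18]
Sum = 40 + 39 + 49 + 18 = 146
Avg velocity = 146 / 4 = 36.5 points/sprint

36.5 points/sprint


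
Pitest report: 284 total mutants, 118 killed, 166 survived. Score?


Mutation score = killed / total * 100
Mutation score = 118 / 284 * 100
Mutation score = 41.55%

41.55%


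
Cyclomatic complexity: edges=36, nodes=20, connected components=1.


Formula: V(G) = E - N + 2P
V(G) = 36 - 20 + 2*1
V(G) = 16 + 2
V(G) = 18

18


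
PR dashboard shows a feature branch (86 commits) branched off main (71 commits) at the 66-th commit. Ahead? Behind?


Common ancestor: commit #66
feature commits after divergence: 86 - 66 = 20
main commits after divergence: 71 - 66 = 5
feature is 20 commits ahead of main
main is 5 commits ahead of feature

feature ahead: 20, main ahead: 5


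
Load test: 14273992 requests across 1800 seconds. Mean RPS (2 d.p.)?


Formula: throughput = requests / seconds
throughput = 14273992 / 1800
throughput = 7930.0 requests/second

7930.0 requests/second


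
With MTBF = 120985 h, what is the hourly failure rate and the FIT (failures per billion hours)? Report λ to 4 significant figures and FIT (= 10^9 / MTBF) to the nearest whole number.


Formula: λ = 1 / MTBF; FIT = λ × 1e9 = 1e9 / MTBF
λ = 1 / 120985 ≈ 8.265e-06 failures/hour
FIT = 1e9 / 120985 ≈ 8265 failures per 1e9 hours (nearest whole number)

λ = 8.265e-06 /h, FIT = 8265


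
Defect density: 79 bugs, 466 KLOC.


Defect density = defects / KLOC
Defect density = 79 / 466
Defect density = 0.17 defects/KLOC

0.17 defects/KLOC


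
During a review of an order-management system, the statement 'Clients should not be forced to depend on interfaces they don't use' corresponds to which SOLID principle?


This describes the Interface Segregation Principle (ISP)

Interface Segregation Principle (ISP)


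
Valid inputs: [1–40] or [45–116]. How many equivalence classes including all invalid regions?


Valid ranges: [1,40] and [45,116]
Class 1: x < 1 — invalid
Class 2: 1 ≤ x ≤ 40 — valid
Class 3: 40 < x < 45 — invalid (gap between ranges)
Class 4: 45 ≤ x ≤ 116 — valid
Class 5: x > 116 — invalid
Total equivalence classes: 5

5 equivalence classes


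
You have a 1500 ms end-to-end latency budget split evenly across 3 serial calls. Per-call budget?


Formula: per_stage = total_budget / stages
per_stage = 1500 / 3
per_stage = 500.0 ms

500.0 ms


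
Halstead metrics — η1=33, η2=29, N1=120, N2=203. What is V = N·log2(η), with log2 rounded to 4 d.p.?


Formula: V = N * log2(η), where N = N1 + N2 and η = η1 + η2
η = 33 + 29 = 62
N = 120 + 203 = 323
log2(62) ≈ 5.9542
V = 323 * 5.9542 = 1923.21

1923.21


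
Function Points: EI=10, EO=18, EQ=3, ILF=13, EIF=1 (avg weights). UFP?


UFP = EI*4 + EO*5 + EQ*4 + ILF*10 + EIF*7
UFP = 10*4 + 18*5 + 3*4 + 13*10 + 1*7
UFP = 40 + 90 + 12 + 130 + 7
UFP = 279

279


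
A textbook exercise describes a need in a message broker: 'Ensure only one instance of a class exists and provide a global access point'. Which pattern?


This matches the Singleton pattern

Singleton


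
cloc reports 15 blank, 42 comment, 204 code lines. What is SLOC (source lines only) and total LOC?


Total LOC = blank + comment + code
Total LOC = 15 + 42 + 204 = 261
SLOC (source only) = code = 204

Total LOC: 261, SLOC: 204


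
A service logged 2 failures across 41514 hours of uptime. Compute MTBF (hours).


Formula: MTBF = Total operating time / Number of failures
MTBF = 41514 / 2
MTBF = 20757.0 hours

20757.0 hours


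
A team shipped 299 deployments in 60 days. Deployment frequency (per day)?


Formula: deployments per day = releases / days
= 299 / 60
= 4.983 deploys/day
(equivalently, 34.88 deploys/week)

4.983 deploys/day


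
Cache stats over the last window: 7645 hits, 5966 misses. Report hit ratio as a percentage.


Formula: hit rate = hits / (hits + misses) * 100
hit rate = 7645 / (7645 + 5966) * 100
hit rate = 7645 / 13611 * 100
hit rate = 56.17%

56.17%


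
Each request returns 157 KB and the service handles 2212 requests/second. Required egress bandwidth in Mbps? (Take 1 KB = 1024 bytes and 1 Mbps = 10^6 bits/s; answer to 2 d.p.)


Formula: Mbps = payload_bytes * RPS * 8 / 1e6
Payload per request = 157 KB = 157 * 1024 = 160768 bytes
Total bytes/sec = 160768 * 2212 = 355618816
Total bits/sec = 355618816 * 8 = 2844950528
Mbps = 2844950528 / 1e6 = 2844.95

2844.95 Mbps


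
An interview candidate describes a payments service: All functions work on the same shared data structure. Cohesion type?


Reasoning: Functions share data
Type: Communicational cohesion

Communicational cohesion


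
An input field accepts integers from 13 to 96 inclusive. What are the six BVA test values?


Range: [13, 96]
Boundaries: just below min, min, min+1, max-1, max, just above max
Values: [12, 13, 14, 95, 96, 97]

[12, 13, 14, 95, 96, 97]


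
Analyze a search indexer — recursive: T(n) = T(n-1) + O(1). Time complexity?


Reasoning: linear recursion with constant work per frame
Complexity: O(n)

O(n)


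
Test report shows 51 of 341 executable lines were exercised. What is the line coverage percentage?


Coverage = covered / total * 100
Coverage = 51 / 341 * 100
Coverage = 14.96%

14.96%


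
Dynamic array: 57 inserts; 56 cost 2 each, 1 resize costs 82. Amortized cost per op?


Formula: Amortized cost = Total cost / Operations
Total cost = (56 * 2) + (1 * 82)
Total cost = 112 + 82 = 194
Amortized = 194 / 57 = 3.4035

3.4035


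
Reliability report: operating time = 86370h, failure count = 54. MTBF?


Formula: MTBF = Total operating time / Number of failures
MTBF = 86370 / 54
MTBF = 1599.44 hours

1599.44 hours


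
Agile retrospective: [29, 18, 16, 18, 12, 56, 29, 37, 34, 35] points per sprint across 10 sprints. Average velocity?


Formula: Avg velocity = Total points / Number of sprints
Points: [29, 18, 16, 18, 12, 56, 29, 37, 34, 35]
Sum = 29 + 18 + 16 + 18 + 12 + 56 + 29 + 37 + 34 + 35 = 284
Avg velocity = 284 / 10 = 28.4 points/sprint

28.4 points/sprint


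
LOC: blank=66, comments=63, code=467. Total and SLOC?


Total LOC = blank + comment + code
Total LOC = 66 + 63 + 467 = 596
SLOC (source only) = code = 467

Total LOC: 596, SLOC: 467


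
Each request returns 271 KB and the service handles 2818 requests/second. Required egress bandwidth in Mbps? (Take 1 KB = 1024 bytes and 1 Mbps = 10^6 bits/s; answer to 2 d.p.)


Formula: Mbps = payload_bytes * RPS * 8 / 1e6
Payload per request = 271 KB = 271 * 1024 = 277504 bytes
Total bytes/sec = 277504 * 2818 = 782006272
Total bits/sec = 782006272 * 8 = 6256050176
Mbps = 6256050176 / 1e6 = 6256.05

6256.05 Mbps


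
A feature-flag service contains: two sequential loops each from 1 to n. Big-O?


Reasoning: sequential dominates: O(n) + O(n) = O(n)
Complexity: O(n)

O(n)


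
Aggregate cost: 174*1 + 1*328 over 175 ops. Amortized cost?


Formula: Amortized cost = Total cost / Operations
Total cost = (174 * 1) + (1 * 328)
Total cost = 174 + 328 = 502
Amortized = 502 / 175 = 2.8686

2.8686


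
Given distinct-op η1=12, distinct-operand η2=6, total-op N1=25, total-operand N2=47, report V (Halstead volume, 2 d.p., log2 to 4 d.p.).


Formula: V = N * log2(η), where N = N1 + N2 and η = η1 + η2
η = 12 + 6 = 18
N = 25 + 47 = 72
log2(18) ≈ 4.1699
V = 72 * 4.1699 = 300.23

300.23


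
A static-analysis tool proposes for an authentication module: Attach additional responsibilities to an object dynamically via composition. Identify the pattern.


This matches the Decorator pattern

Decorator


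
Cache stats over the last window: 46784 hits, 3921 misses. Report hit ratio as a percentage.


Formula: hit rate = hits / (hits + misses) * 100
hit rate = 46784 / (46784 + 3921) * 100
hit rate = 46784 / 50705 * 100
hit rate = 92.27%

92.27%


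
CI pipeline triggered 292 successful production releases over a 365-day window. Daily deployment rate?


Formula: deployments per day = releases / days
= 292 / 365
= 0.8 deploys/day
(equivalently, 5.6 deploys/week)

0.8 deploys/day


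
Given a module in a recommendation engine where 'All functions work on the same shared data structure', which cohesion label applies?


Reasoning: Functions share data
Type: Communicational cohesion

Communicational cohesion


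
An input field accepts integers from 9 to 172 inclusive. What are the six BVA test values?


Range: [9, 172]
Boundaries: just below min, min, min+1, max-1, max, just above max
Values: [8, 9, 10, 171, 172, 173]

[8, 9, 10, 171, 172, 173]


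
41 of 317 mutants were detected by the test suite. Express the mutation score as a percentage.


Mutation score = killed / total * 100
Mutation score = 41 / 317 * 100
Mutation score = 12.93%

12.93%


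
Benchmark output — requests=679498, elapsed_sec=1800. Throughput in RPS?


Formula: throughput = requests / seconds
throughput = 679498 / 1800
throughput = 377.5 requests/second

377.5 requests/second


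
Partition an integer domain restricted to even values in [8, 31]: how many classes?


Constraint: even integers in [8, 31]
Class 1: x < 8 — out-of-range invalid
Class 2: x in [8,31] but odd — wrong type invalid
Class 3: x in [8,31] and even — valid
Class 4: x > 31 — out-of-range invalid
Total equivalence classes: 4

4 equivalence classes


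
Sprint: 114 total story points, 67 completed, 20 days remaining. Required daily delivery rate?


Formula: Required rate = Remaining points / Days left
Remaining = 114 - 67 = 47 points
Required rate = 47 / 20 = 2.35 points/day

2.35 points/day


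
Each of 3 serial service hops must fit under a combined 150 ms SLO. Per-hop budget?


Formula: per_stage = total_budget / stages
per_stage = 150 / 3
per_stage = 50.0 ms

50.0 ms


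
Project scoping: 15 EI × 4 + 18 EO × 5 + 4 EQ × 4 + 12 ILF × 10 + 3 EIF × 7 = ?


UFP = EI*4 + EO*5 + EQ*4 + ILF*10 + EIF*7
UFP = 15*4 + 18*5 + 4*4 + 12*10 + 3*7
UFP = 60 + 90 + 16 + 120 + 21
UFP = 307

307


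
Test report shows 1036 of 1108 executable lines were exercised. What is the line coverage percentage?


Coverage = covered / total * 100
Coverage = 1036 / 1108 * 100
Coverage = 93.5%

93.5%


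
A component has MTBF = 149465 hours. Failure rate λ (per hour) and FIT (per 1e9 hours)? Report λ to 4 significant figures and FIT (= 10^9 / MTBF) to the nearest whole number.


Formula: λ = 1 / MTBF; FIT = λ × 1e9 = 1e9 / MTBF
λ = 1 / 149465 ≈ 6.691e-06 failures/hour
FIT = 1e9 / 149465 ≈ 6691 failures per 1e9 hours (nearest whole number)

λ = 6.691e-06 /h, FIT = 6691


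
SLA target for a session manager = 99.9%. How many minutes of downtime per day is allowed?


Formula: allowed downtime = period * (100 - SLA) / 100
Period (day) = 1440 minutes
Unavailability fraction = (100 - 99.9) / 100
Allowed downtime = 1440 * (100 - 99.9) / 100
Allowed downtime = 1.44 minutes

1.44 minutes


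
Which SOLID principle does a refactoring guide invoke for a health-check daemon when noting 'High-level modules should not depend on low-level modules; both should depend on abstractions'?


This describes the Dependency Inversion Principle (DIP)

Dependency Inversion Principle (DIP)


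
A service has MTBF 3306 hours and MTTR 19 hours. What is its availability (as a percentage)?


Availability = MTBF / (MTBF + MTTR)
Availability = 3306 / (3306 + 19)
Availability = 3306 / 3325
Availability = 99.4286%

99.4286%


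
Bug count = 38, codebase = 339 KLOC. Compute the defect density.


Defect density = defects / KLOC
Defect density = 38 / 339
Defect density = 0.112 defects/KLOC

0.112 defects/KLOC


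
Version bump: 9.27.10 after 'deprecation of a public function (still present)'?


Current: 9.27.10
Change category: 'deprecation of a public function (still present)' → minor bump
SemVer rule: minor bump → increment MINOR, reset PATCH to 0 (MAJOR unchanged)
New: 9.28.0

9.28.0


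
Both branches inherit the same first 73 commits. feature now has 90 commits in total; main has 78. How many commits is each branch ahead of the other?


Common ancestor: commit #73
feature commits after divergence: 90 - 73 = 17
main commits after divergence: 78 - 73 = 5
feature is 17 commits ahead of main
main is 5 commits ahead of feature

feature ahead: 17, main ahead: 5


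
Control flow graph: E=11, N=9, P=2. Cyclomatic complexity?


Formula: V(G) = E - N + 2P
V(G) = 11 - 9 + 2*2
V(G) = 2 + 4
V(G) = 6

6


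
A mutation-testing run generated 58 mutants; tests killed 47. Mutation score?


Mutation score = killed / total * 100
Mutation score = 47 / 58 * 100
Mutation score = 81.03%

81.03%


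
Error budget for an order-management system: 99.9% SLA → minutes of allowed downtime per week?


Formula: allowed downtime = period * (100 - SLA) / 100
Period (week) = 10080 minutes
Unavailability fraction = (100 - 99.9) / 100
Allowed downtime = 10080 * (100 - 99.9) / 100
Allowed downtime = 10.08 minutes

10.08 minutes


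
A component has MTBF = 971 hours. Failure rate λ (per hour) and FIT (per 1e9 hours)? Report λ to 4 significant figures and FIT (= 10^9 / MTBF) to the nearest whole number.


Formula: λ = 1 / MTBF; FIT = λ × 1e9 = 1e9 / MTBF
λ = 1 / 971 ≈ 1.030e-03 failures/hour
FIT = 1e9 / 971 ≈ 1029866 failures per 1e9 hours (nearest whole number)

λ = 1.030e-03 /h, FIT = 1029866


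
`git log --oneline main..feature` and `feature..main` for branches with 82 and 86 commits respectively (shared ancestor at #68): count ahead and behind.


Common ancestor: commit #68
feature commits after divergence: 82 - 68 = 14
main commits after divergence: 86 - 68 = 18
feature is 14 commits ahead of main
main is 18 commits ahead of feature

feature ahead: 14, main ahead: 18


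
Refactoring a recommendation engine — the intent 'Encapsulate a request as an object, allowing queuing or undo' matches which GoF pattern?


This matches the Command pattern

Command


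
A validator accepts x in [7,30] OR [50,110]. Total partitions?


Valid ranges: [7,30] and [50,110]
Class 1: x < 7 — invalid
Class 2: 7 ≤ x ≤ 30 — valid
Class 3: 30 < x < 50 — invalid (gap between ranges)
Class 4: 50 ≤ x ≤ 110 — valid
Class 5: x > 110 — invalid
Total equivalence classes: 5

5 equivalence classes


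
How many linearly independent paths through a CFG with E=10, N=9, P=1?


Formula: V(G) = E - N + 2P
V(G) = 10 - 9 + 2*1
V(G) = 1 + 2
V(G) = 3

3


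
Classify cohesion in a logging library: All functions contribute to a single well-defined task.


Reasoning: Best: single purpose
Type: Functional cohesion

Functional cohesion


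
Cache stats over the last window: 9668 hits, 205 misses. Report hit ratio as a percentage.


Formula: hit rate = hits / (hits + misses) * 100
hit rate = 9668 / (9668 + 205) * 100
hit rate = 9668 / 9873 * 100
hit rate = 97.92%

97.92%


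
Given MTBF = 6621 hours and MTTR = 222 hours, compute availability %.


Availability = MTBF / (MTBF + MTTR)
Availability = 6621 / (6621 + 222)
Availability = 6621 / 6843
Availability = 96.7558%

96.7558%


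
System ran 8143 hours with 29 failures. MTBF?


Formula: MTBF = Total operating time / Number of failures
MTBF = 8143 / 29
MTBF = 280.79 hours

280.79 hours


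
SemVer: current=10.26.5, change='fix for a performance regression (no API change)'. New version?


Current: 10.26.5
Change category: 'fix for a performance regression (no API change)' → patch bump
SemVer rule: patch bump → increment PATCH (MAJOR and MINOR unchanged)
New: 10.26.6

10.26.6


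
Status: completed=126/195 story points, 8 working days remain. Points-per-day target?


Formula: Required rate = Remaining points / Days left
Remaining = 195 - 126 = 69 points
Required rate = 69 / 8 = 8.63 points/day

8.63 points/day


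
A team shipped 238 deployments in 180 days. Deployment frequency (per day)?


Formula: deployments per day = releases / days
= 238 / 180
= 1.322 deploys/day
(equivalently, 9.26 deploys/week)

1.322 deploys/day


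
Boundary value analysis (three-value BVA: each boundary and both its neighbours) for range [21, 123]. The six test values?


Range: [21, 123]
Boundaries: just below min, min, min+1, max-1, max, just above max
Values: [20, 21, 22, 122, 123, 124]

[20, 21, 22, 122, 123, 124]


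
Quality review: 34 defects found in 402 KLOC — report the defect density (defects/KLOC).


Defect density = defects / KLOC
Defect density = 34 / 402
Defect density = 0.085 defects/KLOC

0.085 defects/KLOC


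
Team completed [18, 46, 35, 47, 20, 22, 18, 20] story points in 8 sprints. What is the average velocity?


Formula: Avg velocity = Total points / Number of sprints
Points: [18, 46, 35, 47, 20, 22, 18, 20]
Sum = 18 + 46 + 35 + 47 + 20 + 22 + 18 + 20 = 226
Avg velocity = 226 / 8 = 28.25 points/sprint

28.25 points/sprint


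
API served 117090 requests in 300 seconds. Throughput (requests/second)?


Formula: throughput = requests / seconds
throughput = 117090 / 300
throughput = 390.3 requests/second

390.3 requests/second


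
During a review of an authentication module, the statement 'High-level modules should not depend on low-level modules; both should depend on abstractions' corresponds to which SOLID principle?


This describes the Dependency Inversion Principle (DIP)

Dependency Inversion Principle (DIP)


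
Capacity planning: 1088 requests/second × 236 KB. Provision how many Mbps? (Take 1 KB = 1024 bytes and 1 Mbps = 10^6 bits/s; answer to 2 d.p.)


Formula: Mbps = payload_bytes * RPS * 8 / 1e6
Payload per request = 236 KB = 236 * 1024 = 241664 bytes
Total bytes/sec = 241664 * 1088 = 262930432
Total bits/sec = 262930432 * 8 = 2103443456
Mbps = 2103443456 / 1e6 = 2103.44

2103.44 Mbps


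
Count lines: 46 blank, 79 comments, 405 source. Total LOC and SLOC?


Total LOC = blank + comment + code
Total LOC = 46 + 79 + 405 = 530
SLOC (source only) = code = 405

Total LOC: 530, SLOC: 405


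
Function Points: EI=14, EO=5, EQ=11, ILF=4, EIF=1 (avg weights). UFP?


UFP = EI*4 + EO*5 + EQ*4 + ILF*10 + EIF*7
UFP = 14*4 + 5*5 + 11*4 + 4*10 + 1*7
UFP = 56 + 25 + 44 + 40 + 7
UFP = 172

172


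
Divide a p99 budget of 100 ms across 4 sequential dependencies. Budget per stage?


Formula: per_stage = total_budget / stages
per_stage = 100 / 4
per_stage = 25.0 ms

25.0 ms


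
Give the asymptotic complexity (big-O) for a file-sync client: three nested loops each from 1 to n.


Reasoning: three levels of nesting over n
Complexity: O(n^3)

O(n^3)


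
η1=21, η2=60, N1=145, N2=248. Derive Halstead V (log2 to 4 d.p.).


Formula: V = N * log2(η), where N = N1 + N2 and η = η1 + η2
η = 21 + 60 = 81
N = 145 + 248 = 393
log2(81) ≈ 6.3399
V = 393 * 6.3399 = 2491.58

2491.58


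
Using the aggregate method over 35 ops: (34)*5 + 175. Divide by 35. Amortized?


Formula: Amortized cost = Total cost / Operations
Total cost = (34 * 5) + (1 * 175)
Total cost = 170 + 175 = 345
Amortized = 345 / 35 = 9.8571

9.8571


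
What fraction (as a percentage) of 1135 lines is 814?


Coverage = covered / total * 100
Coverage = 814 / 1135 * 100
Coverage = 71.72%

71.72%


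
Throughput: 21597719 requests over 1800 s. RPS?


Formula: throughput = requests / seconds
throughput = 21597719 / 1800
throughput = 11998.73 requests/second

11998.73 requests/second


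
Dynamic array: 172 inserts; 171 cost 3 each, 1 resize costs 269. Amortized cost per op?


Formula: Amortized cost = Total cost / Operations
Total cost = (171 * 3) + (1 * 269)
Total cost = 513 + 269 = 782
Amortized = 782 / 172 = 4.5465

4.5465


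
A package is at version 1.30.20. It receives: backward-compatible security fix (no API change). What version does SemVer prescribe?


Current: 1.30.20
Change category: 'backward-compatible security fix (no API change)' → patch bump
SemVer rule: patch bump → increment PATCH (MAJOR and MINOR unchanged)
New: 1.30.21

1.30.21


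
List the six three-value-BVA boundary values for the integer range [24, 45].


Range: [24, 45]
Boundaries: just below min, min, min+1, max-1, max, just above max
Values: [23, 24, 25, 44, 45, 46]

[23, 24, 25, 44, 45, 46]


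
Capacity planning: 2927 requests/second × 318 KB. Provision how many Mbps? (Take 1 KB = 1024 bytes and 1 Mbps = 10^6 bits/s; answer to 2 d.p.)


Formula: Mbps = payload_bytes * RPS * 8 / 1e6
Payload per request = 318 KB = 318 * 1024 = 325632 bytes
Total bytes/sec = 325632 * 2927 = 953124864
Total bits/sec = 953124864 * 8 = 7624998912
Mbps = 7624998912 / 1e6 = 7625.0

7625.0 Mbps


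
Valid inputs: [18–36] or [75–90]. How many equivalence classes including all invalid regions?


Valid ranges: [18,36] and [75,90]
Class 1: x < 18 — invalid
Class 2: 18 ≤ x ≤ 36 — valid
Class 3: 36 < x < 75 — invalid (gap between ranges)
Class 4: 75 ≤ x ≤ 90 — valid
Class 5: x > 90 — invalid
Total equivalence classes: 5

5 equivalence classes


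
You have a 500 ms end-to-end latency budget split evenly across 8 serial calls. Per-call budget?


Formula: per_stage = total_budget / stages
per_stage = 500 / 8
per_stage = 62.5 ms

62.5 ms


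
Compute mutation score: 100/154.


Mutation score = killed / total * 100
Mutation score = 100 / 154 * 100
Mutation score = 64.94%

64.94%


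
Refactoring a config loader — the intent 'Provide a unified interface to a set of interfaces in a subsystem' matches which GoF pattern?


This matches the Facade pattern

Facade


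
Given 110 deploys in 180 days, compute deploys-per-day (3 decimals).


Formula: deployments per day = releases / days
= 110 / 180
= 0.611 deploys/day
(equivalently, 4.28 deploys/week)

0.611 deploys/day


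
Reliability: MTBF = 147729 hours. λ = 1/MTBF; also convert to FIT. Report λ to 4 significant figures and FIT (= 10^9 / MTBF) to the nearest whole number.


Formula: λ = 1 / MTBF; FIT = λ × 1e9 = 1e9 / MTBF
λ = 1 / 147729 ≈ 6.769e-06 failures/hour
FIT = 1e9 / 147729 ≈ 6769 failures per 1e9 hours (nearest whole number)

λ = 6.769e-06 /h, FIT = 6769


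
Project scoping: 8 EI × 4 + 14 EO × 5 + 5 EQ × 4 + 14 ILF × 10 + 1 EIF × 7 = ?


UFP = EI*4 + EO*5 + EQ*4 + ILF*10 + EIF*7
UFP = 8*4 + 14*5 + 5*4 + 14*10 + 1*7
UFP = 32 + 70 + 20 + 140 + 7
UFP = 269

269


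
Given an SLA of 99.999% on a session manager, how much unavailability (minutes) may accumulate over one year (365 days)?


Formula: allowed downtime = period * (100 - SLA) / 100
Period (year (365 days)) = 525600 minutes
Unavailability fraction = (100 - 99.999) / 100
Allowed downtime = 525600 * (100 - 99.999) / 100
Allowed downtime = 5.256 minutes

5.256 minutes


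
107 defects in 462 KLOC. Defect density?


Defect density = defects / KLOC
Defect density = 107 / 462
Defect density = 0.232 defects/KLOC

0.232 defects/KLOC


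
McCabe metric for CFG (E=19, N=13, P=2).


Formula: V(G) = E - N + 2P
V(G) = 19 - 13 + 2*2
V(G) = 6 + 4
V(G) = 10

10


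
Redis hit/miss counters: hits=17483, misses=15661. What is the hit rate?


Formula: hit rate = hits / (hits + misses) * 100
hit rate = 17483 / (17483 + 15661) * 100
hit rate = 17483 / 33144 * 100
hit rate = 52.75%

52.75%


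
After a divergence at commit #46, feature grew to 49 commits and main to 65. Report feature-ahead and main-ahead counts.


Common ancestor: commit #46
feature commits after divergence: 49 - 46 = 3
main commits after divergence: 65 - 46 = 19
feature is 3 commits ahead of main
main is 19 commits ahead of feature

feature ahead: 3, main ahead: 19


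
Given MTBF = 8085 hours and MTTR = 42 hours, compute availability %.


Availability = MTBF / (MTBF + MTTR)
Availability = 8085 / (8085 + 42)
Availability = 8085 / 8127
Availability = 99.4832%

99.4832%


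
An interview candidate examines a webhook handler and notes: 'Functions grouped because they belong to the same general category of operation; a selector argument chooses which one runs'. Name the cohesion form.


Reasoning: Grouped by category of activity, not by data or sequence
Type: Logical cohesion

Logical cohesion


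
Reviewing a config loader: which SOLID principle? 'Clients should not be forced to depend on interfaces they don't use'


This describes the Interface Segregation Principle (ISP)

Interface Segregation Principle (ISP)


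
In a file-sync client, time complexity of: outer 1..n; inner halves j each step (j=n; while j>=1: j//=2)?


Reasoning: n times log n
Complexity: O(n log n)

O(n log n)


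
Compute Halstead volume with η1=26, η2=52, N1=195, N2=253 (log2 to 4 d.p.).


Formula: V = N * log2(η), where N = N1 + N2 and η = η1 + η2
η = 26 + 52 = 78
N = 195 + 253 = 448
log2(78) ≈ 6.2854
V = 448 * 6.2854 = 2815.86

2815.86
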